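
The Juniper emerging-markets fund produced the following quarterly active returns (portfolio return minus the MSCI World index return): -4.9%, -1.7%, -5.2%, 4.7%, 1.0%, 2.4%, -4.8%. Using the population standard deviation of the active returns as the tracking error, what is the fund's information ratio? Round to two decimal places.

-0.33

r̄ = (-4.9 − 1.7 − 5.2 + 4.7 + 1 + 2.4 − 4.8) / 7 = -1.2143%
Population std dev = √[95.5086 / 7] = 3.6938%
IR = r̄ / tracking error = -1.2143 / 3.6938 = -0.3287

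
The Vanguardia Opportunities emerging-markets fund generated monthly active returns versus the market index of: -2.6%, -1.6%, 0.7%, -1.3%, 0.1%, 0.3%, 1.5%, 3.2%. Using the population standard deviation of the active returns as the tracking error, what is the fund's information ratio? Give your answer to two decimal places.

0.02

r̄ = (-2.6 − 1.6 + 0.7 − 1.3 + 0.1 + 0.3 + 1.5 + 3.2) / 8 = 0.0375%
Σ(r − r̄)² = 24.0788; population σ = √(24.0788/8) = 1.7349%
IR = r̄ / tracking error = 0.0375 / 1.7349 = 0.0216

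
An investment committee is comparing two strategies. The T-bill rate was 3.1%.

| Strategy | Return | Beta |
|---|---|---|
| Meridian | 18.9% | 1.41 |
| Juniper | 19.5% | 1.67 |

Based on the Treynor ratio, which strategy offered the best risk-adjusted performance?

Meridian: Treynor = (18.9% − 3.1%) / 1.41 = 11.206
Juniper: Treynor = (19.5% − 3.1%) / 1.67 = 9.820
Highest: Meridian (11.206).

Meridian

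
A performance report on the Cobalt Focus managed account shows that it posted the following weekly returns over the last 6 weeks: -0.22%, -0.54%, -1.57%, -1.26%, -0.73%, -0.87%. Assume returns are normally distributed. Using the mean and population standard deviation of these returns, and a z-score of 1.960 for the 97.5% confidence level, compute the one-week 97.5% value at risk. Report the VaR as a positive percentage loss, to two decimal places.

r̄ = (-0.22 − 0.54 − 1.57 − 1.26 − 0.73 − 0.87) / 6 = -0.8650%
Population std dev = √[1.1930 / 6] = 0.4459%
VaR = −(r̄ − z·σ) = −(-0.8650 − 1.960 × 0.4459) = −(-1.7390) = 1.7390%

1.74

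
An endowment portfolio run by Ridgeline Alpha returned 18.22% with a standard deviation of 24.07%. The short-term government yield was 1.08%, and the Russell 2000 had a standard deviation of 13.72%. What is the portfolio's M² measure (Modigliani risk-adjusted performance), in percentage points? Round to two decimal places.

Sharpe = (Rp − Rf) / σp = (18.22% − 1.08%) / 24.07% = 0.7121
M² = Rf + Sharpe × σm = 1.08% + 0.7121 × 13.72% = 10.8500%

10.85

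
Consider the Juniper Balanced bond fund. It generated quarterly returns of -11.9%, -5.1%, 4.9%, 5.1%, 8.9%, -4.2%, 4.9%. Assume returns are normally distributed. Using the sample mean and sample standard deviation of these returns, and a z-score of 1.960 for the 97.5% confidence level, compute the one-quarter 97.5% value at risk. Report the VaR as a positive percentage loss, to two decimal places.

μ = (-11.9 − 5.1 + 4.9 + 5.1 + 8.9 − 4.2 + 4.9) / 7 = 0.3714%
Σ(r − μ)² = 337.5343; sample σ = √(337.5343/6) = 7.5004%
VaR = −(μ − z·σ) = −(0.3714 − 1.960 × 7.5004) = −(-14.3294) = 14.3294%

14.33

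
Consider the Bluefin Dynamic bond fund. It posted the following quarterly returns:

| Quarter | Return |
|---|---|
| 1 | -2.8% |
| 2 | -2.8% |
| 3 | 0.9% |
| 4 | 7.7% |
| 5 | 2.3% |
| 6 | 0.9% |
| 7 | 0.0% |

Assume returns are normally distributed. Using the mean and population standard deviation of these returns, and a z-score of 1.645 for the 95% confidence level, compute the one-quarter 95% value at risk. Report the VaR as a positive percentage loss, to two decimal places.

Mean return r̄ = 6.20 / 7 = 0.8857%
Σ(r − r̄)² = 76.3886; population σ = √(76.3886/7) = 3.3034%
VaR = −(r̄ − z·σ) = −(0.8857 − 1.645 × 3.3034) = −(-4.5484) = 4.5484%

4.55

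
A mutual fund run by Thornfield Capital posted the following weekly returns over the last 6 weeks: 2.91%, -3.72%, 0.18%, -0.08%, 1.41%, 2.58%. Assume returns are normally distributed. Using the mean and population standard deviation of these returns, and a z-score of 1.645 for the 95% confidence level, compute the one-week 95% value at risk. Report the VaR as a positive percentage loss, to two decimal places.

Mean return r̄ = 3.280 / 6 = 0.5467%
Σ(r − r̄)² = 29.1967; population σ = √(29.1967/6) = 2.2059%
VaR = −(r̄ − z·σ) = −(0.5467 − 1.645 × 2.2059) = −(-3.0820) = 3.0820%

3.08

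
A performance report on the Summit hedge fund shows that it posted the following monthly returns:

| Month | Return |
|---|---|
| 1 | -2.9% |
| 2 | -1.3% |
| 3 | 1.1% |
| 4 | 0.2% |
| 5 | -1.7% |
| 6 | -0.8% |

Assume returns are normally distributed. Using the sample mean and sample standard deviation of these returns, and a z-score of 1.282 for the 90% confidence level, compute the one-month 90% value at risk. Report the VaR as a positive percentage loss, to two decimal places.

2.71

μ = (-2.9 − 1.3 + 1.1 + 0.2 − 1.7 − 0.8) / 6 = -5.40 / 6 = -0.9000%
Sample std dev = √[10.0200 / 5] = 1.4156%
VaR = −(μ − z·σ) = −(-0.9000 − 1.282 × 1.4156) = −(-2.7148) = 2.7148%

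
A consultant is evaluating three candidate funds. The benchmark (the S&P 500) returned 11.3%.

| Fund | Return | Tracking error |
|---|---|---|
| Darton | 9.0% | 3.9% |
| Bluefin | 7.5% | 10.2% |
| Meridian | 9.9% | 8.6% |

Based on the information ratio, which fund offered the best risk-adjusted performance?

Meridian

Darton: IR = (9.0% − 11.3%) / 3.9% = -0.590
Bluefin: IR = (7.5% − 11.3%) / 10.2% = -0.373
Meridian: IR = (9.9% − 11.3%) / 8.6% = -0.163
Highest: Meridian (-0.163).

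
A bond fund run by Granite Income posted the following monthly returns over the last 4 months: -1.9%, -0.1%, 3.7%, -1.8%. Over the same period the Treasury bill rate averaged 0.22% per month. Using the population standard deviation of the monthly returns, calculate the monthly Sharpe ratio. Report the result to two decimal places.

r̄ = (-1.9 − 0.1 + 3.7 − 1.8) / 4 = -0.10 / 4 = -0.0250%
Population σ = √[Σ(r − r̄)² / 4] = √[20.5475 / 4] = √5.1369 = 2.2665%
Sharpe = (r̄ − rf) / σ = (-0.0250 − 0.22) / 2.2665 = -0.2450 / 2.2665 = -0.1081

-0.11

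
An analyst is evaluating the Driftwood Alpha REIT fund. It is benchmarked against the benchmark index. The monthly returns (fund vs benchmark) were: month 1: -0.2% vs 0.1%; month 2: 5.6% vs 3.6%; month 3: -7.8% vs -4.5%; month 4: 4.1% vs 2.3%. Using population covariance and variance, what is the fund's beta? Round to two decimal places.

1.69

r̄p = 0.4250%,  r̄m = 0.3750%
Cov = Σ(rp − r̄p)(rm − r̄m) / 4 = 16.0081
Var(rm) = Σ(rm − r̄m)² / 4 = 9.4869
β = Cov / Var = 16.0081 / 9.4869 = 1.6874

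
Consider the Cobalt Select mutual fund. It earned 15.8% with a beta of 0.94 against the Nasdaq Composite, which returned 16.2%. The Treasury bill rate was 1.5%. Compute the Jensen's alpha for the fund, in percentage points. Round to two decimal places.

0.48

CAPM expected return = Rf + β(Rm − Rf) = 1.5% + 0.94 × (16.2% − 1.5%) = 1.5 + 0.94 × 14.70 = 15.3180%
Jensen's α = Rp − E[R] = 15.8% − 15.3180% = 0.4820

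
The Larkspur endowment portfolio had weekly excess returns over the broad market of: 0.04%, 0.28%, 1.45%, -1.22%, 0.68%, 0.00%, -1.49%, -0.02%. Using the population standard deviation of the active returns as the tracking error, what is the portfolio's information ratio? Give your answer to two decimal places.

r̄ = (0.04 + 0.28 + 1.45 − 1.22 + 0.68 + 0 − 1.49 − 0.02) / 8 = -0.0350%
Σ(r − r̄)² = 6.3440; population σ = √(6.3440/8) = 0.8905%
IR = r̄ / tracking error = -0.0350 / 0.8905 = -0.0393

-0.04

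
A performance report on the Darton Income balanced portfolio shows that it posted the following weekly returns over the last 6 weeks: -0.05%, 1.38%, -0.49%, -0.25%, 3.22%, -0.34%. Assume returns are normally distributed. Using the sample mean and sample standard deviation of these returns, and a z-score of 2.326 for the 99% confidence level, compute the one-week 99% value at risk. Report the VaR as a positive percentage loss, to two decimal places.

r̄ = (-0.05 + 1.38 − 0.49 − 0.25 + 3.22 − 0.34) / 6 = 0.5783%
Σ(r − r̄)² = (-0.05 − 0.5783)² + (1.38 − 0.5783)² + (-0.49 − 0.5783)² + … = 10.6867
sample σ = √(10.6867 / 5) = √2.1373 = 1.4620%
VaR = −(r̄ − z·σ) = −(0.5783 − 2.326 × 1.4620) = −(-2.8223) = 2.8223%

2.82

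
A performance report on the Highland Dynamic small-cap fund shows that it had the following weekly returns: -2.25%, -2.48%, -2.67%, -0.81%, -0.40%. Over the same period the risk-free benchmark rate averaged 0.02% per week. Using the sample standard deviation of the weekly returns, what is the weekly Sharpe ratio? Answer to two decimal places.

-1.67

r̄ = (-2.25 − 2.48 − 2.67 − 0.81 − 0.4) / 5 = -8.610 / 5 = -1.7220%
Sample std dev = √[4.3315 / 4] = 1.0406%
Sharpe = (r̄ − rf) / σ = (-1.7220 − 0.02) / 1.0406 = -1.7420 / 1.0406 = -1.6740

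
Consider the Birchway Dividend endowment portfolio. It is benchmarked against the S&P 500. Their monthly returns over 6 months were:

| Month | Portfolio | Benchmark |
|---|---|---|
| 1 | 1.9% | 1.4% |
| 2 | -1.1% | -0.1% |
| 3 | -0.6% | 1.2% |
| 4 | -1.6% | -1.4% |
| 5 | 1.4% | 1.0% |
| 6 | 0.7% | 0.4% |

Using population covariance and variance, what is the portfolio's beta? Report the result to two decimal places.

1.03

r̄p = 0.1167%,  r̄m = 0.4167%
Cov = Σ(rp − r̄p)(rm − r̄m) / 6 = 0.9464
Var(rm) = Σ(rm − r̄m)² / 6 = 0.9147
β = Cov / Var = 0.9464 / 0.9147 = 1.0347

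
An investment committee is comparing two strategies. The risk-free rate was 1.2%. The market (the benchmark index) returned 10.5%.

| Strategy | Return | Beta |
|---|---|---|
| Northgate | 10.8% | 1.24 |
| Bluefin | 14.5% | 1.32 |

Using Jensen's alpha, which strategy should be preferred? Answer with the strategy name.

Bluefin

Northgate: α = 10.8% − [1.2% + 1.24 × (10.5% − 1.2%)] = -1.932
Bluefin: α = 14.5% − [1.2% + 1.32 × (10.5% − 1.2%)] = 1.024
Highest: Bluefin (1.024).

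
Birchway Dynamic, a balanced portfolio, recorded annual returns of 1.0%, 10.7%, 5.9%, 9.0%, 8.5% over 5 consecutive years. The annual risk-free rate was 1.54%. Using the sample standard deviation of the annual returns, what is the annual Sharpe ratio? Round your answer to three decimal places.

Mean return μ = 35.10 / 5 = 7.0200%
Σ(r − μ)² = (1 − 7.0200)² + (10.7 − 7.0200)² + … = 57.1480
σ = √[57.1480 / 4] = 3.7798%
Sharpe = (μ − rf) / σ = (7.0200 − 1.54) / 3.7798 = 5.4800 / 3.7798 = 1.4498

1.450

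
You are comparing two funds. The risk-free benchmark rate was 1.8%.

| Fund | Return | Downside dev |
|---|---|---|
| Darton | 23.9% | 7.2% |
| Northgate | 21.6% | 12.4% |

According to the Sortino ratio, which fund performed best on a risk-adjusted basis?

Darton: Sortino ratio = (23.9% − 1.8%) / 7.2% = 3.069
Northgate: Sortino ratio = (21.6% − 1.8%) / 12.4% = 1.597
Highest: Darton (3.069).

Darton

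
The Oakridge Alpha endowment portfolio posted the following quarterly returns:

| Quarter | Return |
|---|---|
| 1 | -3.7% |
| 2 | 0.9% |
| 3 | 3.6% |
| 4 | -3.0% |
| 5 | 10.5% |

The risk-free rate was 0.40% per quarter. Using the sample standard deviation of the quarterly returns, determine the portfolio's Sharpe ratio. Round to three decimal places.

0.219

Mean return r̄ = 8.30 / 5 = 1.6600%
Σ(r − r̄)² = 132.9320; sample σ = √(132.9320/4) = 5.7648%
Sharpe = (r̄ − rf) / σ = (1.6600 − 0.4) / 5.7648 = 1.2600 / 5.7648 = 0.2186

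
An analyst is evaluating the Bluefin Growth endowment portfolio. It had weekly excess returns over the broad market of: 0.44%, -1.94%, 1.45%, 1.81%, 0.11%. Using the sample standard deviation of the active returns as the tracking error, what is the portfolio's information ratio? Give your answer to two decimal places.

r̄ = (0.44 − 1.94 + 1.45 + 1.81 + 0.11) / 5 = 0.3740%
Σ(r − r̄)² = (0.44 − 0.3740)² + (-1.94 − 0.3740)² + (1.45 − 0.3740)² + … = 8.6485
sample σ = √(8.6485 / 4) = √2.1621 = 1.4704%
IR = r̄ / tracking error = 0.3740 / 1.4704 = 0.2544

0.25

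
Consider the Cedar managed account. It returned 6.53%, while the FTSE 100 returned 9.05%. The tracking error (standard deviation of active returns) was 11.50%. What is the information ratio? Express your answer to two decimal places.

-0.22

IR = (Rp − Rb) / TE = (6.53% − 9.05%) / 11.50% = -2.52% / 11.50% = -0.2191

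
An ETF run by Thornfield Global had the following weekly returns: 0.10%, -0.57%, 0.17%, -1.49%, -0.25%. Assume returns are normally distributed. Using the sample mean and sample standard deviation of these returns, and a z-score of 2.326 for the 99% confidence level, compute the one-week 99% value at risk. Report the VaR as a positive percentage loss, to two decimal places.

Mean return μ = -2.040 / 5 = -0.4080%
Σ(r − μ)² = 1.8141; sample σ = √(1.8141/4) = 0.6734%
VaR = −(μ − z·σ) = −(-0.4080 − 2.326 × 0.6734) = −(-1.9743) = 1.9743%

1.97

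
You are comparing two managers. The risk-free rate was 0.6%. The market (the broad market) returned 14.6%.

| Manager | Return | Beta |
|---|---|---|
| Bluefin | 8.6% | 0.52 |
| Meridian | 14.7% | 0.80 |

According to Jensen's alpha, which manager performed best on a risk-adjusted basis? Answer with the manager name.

Meridian

Bluefin: α = 8.6% − [0.6% + 0.52 × (14.6% − 0.6%)] = 0.720
Meridian: α = 14.7% − [0.6% + 0.80 × (14.6% − 0.6%)] = 2.900
Highest: Meridian (2.900).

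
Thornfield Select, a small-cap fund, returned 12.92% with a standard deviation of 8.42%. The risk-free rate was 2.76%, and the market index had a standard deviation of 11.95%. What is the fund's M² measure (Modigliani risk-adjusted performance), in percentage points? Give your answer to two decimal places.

Sharpe = (Rp − Rf) / σp = (12.92% − 2.76%) / 8.42% = 1.2067
M² = Rf + Sharpe × σm = 2.76% + 1.2067 × 11.95% = 17.1801%

17.18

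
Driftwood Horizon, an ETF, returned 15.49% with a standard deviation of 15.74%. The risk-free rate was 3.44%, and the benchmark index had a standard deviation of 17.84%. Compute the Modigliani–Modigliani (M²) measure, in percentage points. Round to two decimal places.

17.10

Sharpe = (Rp − Rf) / σp = (15.49% − 3.44%) / 15.74% = 0.7656
M² = Rf + Sharpe × σm = 3.44% + 0.7656 × 17.84% = 17.0983%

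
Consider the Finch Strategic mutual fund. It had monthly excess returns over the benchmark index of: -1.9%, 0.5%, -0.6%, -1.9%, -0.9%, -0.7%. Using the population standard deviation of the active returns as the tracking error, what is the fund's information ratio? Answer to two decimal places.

-1.11

r̄ = (-1.9 + 0.5 − 0.6 − 1.9 − 0.9 − 0.7) / 6 = -5.50 / 6 = -0.9167%
Σ(r − r̄)² = 4.0883; population σ = √(4.0883/6) = 0.8255%
IR = r̄ / tracking error = -0.9167 / 0.8255 = -1.1105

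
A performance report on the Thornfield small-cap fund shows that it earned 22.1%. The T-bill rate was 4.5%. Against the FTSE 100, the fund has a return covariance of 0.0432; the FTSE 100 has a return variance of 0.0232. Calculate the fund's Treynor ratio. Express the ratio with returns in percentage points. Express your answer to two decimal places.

β = Cov / Var = 0.0432 / 0.0232 = 1.8621
Treynor = (Rp − Rf) / β = (22.1% − 4.5%) / 1.8621 = 17.60 / 1.8621 = 9.4517

9.45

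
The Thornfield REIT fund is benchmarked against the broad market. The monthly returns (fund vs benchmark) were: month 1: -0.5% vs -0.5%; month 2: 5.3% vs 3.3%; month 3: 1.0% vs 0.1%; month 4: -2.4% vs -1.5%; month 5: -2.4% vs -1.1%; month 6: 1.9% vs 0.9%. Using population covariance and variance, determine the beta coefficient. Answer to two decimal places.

r̄p = 0.4833%,  r̄m = 0.2000%
Cov = Σ(rp − r̄p)(rm − r̄m) / 6 = 4.2017
Var(rm) = Σ(rm − r̄m)² / 6 = 2.5300
β = Cov / Var = 4.2017 / 2.5300 = 1.6608

1.66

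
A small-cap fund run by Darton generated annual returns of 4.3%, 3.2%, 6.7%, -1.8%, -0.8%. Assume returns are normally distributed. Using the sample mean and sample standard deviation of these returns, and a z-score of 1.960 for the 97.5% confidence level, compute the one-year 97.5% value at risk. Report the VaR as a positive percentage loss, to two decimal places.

Mean return r̄ = 11.60 / 5 = 2.3200%
Σ(r − r̄)² = 50.5880; sample σ = √(50.5880/4) = 3.5563%
VaR = −(r̄ − z·σ) = −(2.3200 − 1.960 × 3.5563) = −(-4.6503) = 4.6503%

4.65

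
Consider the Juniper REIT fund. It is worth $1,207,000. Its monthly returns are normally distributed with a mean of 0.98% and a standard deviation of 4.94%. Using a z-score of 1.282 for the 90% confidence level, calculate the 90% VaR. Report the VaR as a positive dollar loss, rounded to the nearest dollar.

$64,612

Return at the 90% tail: μ − z·σ = 0.98% − 1.282 × 4.94% = 0.98 − 6.33308 = -5.35308%
VaR = −(-5.35308%) × $1,207,000 = 5.35308% × $1,207,000 = $64,612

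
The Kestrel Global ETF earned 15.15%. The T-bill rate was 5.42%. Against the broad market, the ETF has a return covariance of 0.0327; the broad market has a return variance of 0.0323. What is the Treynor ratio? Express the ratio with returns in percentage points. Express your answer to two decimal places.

β = Cov / Var = 0.0327 / 0.0323 = 1.0124
Treynor = (Rp − Rf) / β = (15.15% − 5.42%) / 1.0124 = 9.73 / 1.0124 = 9.6108

9.61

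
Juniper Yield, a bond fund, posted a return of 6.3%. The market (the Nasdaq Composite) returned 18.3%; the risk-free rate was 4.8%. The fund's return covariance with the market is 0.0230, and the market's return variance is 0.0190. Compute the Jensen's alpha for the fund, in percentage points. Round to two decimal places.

-14.84

β = Cov / Var = 0.0230 / 0.0190 = 1.2105
E[R] = Rf + β(Rm − Rf) = 4.8% + 1.2105 × (18.3% − 4.8%) = 21.1418%
α = Rp − E[R] = 6.3% − 21.1418% = -14.8418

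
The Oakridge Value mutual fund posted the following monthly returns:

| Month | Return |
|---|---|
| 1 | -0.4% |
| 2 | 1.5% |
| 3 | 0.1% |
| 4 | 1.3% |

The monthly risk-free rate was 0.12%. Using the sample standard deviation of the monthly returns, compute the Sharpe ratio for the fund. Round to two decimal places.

r̄ = (-0.4 + 1.5 + 0.1 + 1.3) / 4 = 2.50 / 4 = 0.6250%
Sample std dev = √[2.5475 / 3] = 0.9215%
Sharpe = (r̄ − rf) / σ = (0.6250 − 0.12) / 0.9215 = 0.5050 / 0.9215 = 0.5480

0.55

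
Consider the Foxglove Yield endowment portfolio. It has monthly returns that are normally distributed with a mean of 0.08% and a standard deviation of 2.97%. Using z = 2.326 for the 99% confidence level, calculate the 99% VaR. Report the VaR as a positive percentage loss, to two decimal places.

6.83

VaR (as % loss) = −(μ − z·σ) = −(0.08% − 2.326 × 2.97%) = −(-6.82822%) = 6.82822%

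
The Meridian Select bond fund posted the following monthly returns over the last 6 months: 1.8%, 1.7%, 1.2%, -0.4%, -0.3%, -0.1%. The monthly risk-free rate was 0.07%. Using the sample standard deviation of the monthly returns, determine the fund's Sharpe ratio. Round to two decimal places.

r̄ = (1.8 + 1.7 + 1.2 − 0.4 − 0.3 − 0.1) / 6 = 0.6500%
Sample σ = √[Σ(r − r̄)² / 5] = √[5.2950 / 5] = √1.0590 = 1.0291%
Sharpe = (r̄ − rf) / σ = (0.6500 − 0.07) / 1.0291 = 0.5800 / 1.0291 = 0.5636

0.56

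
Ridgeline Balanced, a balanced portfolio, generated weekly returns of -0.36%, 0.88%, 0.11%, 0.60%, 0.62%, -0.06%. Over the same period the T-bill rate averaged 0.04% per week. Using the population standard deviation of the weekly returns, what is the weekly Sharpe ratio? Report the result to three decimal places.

Mean return μ = 1.790 / 6 = 0.2983%
Population σ = √[Σ(r − μ)² / 6] = √[1.1301 / 6] = √0.1884 = 0.4341%
Sharpe = (μ − rf) / σ = (0.2983 − 0.04) / 0.4341 = 0.2583 / 0.4341 = 0.5950

0.595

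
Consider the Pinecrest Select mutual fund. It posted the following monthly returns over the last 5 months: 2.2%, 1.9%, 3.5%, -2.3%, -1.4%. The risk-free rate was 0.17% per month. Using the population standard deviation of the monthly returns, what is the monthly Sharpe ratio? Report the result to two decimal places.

0.27

r̄ = (2.2 + 1.9 + 3.5 − 2.3 − 1.4) / 5 = 0.7800%
Σ(r − r̄)² = 24.9080; population σ = √(24.9080/5) = 2.2319%
Sharpe = (r̄ − rf) / σ = (0.7800 − 0.17) / 2.2319 = 0.6100 / 2.2319 = 0.2733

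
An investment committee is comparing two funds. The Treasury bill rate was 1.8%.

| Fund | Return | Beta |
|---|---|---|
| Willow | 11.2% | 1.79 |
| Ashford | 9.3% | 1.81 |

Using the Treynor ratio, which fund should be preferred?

Willow

Willow: Treynor = (11.2% − 1.8%) / 1.79 = 5.251
Ashford: Treynor = (9.3% − 1.8%) / 1.81 = 4.144
Highest: Willow (5.251).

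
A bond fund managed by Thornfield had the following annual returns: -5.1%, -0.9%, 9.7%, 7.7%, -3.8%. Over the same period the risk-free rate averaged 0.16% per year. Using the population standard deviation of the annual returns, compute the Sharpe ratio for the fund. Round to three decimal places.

0.225

Mean return μ = 7.60 / 5 = 1.5200%
Σ(r − μ)² = (-5.1 − 1.5200)² + (-0.9 − 1.5200)² + (9.7 − 1.5200)² + … = 183.0880
σ = √[183.0880 / 5] = 6.0512%
Sharpe = (μ − rf) / σ = (1.5200 − 0.16) / 6.0512 = 1.3600 / 6.0512 = 0.2247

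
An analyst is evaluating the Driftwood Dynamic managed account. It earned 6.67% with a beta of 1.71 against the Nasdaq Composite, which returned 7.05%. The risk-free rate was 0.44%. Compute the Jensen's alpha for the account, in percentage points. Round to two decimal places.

-5.07

CAPM expected return = Rf + β(Rm − Rf) = 0.44% + 1.71 × (7.05% − 0.44%) = 0.44 + 1.71 × 6.61 = 11.7431%
Jensen's α = Rp − E[R] = 6.67% − 11.7431% = -5.0731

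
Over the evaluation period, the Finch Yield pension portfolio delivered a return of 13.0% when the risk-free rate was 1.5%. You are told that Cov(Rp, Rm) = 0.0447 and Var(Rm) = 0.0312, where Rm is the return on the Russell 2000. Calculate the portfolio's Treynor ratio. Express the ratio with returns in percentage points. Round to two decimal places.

β = Cov / Var = 0.0447 / 0.0312 = 1.4327
Treynor = (Rp − Rf) / β = (13.0% − 1.5%) / 1.4327 = 11.50 / 1.4327 = 8.0268

8.03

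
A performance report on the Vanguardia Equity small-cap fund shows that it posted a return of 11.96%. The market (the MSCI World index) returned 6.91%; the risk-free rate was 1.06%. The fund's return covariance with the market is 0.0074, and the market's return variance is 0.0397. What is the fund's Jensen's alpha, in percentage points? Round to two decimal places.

9.81

β = Cov / Var = 0.0074 / 0.0397 = 0.1864
E[R] = Rf + β(Rm − Rf) = 1.06% + 0.1864 × (6.91% − 1.06%) = 2.1504%
α = Rp − E[R] = 11.96% − 2.1504% = 9.8096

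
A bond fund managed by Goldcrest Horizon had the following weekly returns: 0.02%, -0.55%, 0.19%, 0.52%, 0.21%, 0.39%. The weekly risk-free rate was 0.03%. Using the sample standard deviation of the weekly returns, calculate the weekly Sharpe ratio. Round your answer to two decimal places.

0.27

Mean return r̄ = 0.780 / 6 = 0.1300%
Σ(r − r̄)² = (0.02 − 0.1300)² + (-0.55 − 0.1300)² + (0.19 − 0.1300)² + … = 0.7042
sample σ = √(0.7042 / 5) = √0.1408 = 0.3752%
Sharpe = (r̄ − rf) / σ = (0.1300 − 0.03) / 0.3752 = 0.1000 / 0.3752 = 0.2665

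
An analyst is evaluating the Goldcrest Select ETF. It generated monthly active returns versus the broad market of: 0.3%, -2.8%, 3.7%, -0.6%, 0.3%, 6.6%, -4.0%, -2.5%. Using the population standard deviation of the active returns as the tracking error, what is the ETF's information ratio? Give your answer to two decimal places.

μ = (0.3 − 2.8 + 3.7 − 0.6 + 0.3 + 6.6 − 4 − 2.5) / 8 = 1.00 / 8 = 0.1250%
Population std dev = √[87.7550 / 8] = 3.3120%
IR = μ / tracking error = 0.1250 / 3.3120 = 0.0377

0.04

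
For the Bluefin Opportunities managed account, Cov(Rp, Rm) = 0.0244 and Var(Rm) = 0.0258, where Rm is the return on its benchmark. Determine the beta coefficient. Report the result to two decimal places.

0.95

β = Cov(Rp, Rm) / Var(Rm) = 0.0244 / 0.0258 = 0.9457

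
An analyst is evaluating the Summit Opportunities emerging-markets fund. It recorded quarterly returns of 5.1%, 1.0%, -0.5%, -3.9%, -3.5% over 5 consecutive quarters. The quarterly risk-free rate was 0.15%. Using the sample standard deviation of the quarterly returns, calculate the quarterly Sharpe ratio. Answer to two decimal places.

μ = (5.1 + 1 − 0.5 − 3.9 − 3.5) / 5 = -1.80 / 5 = -0.3600%
Sample std dev = √[54.0720 / 4] = 3.6767%
Sharpe = (μ − rf) / σ = (-0.3600 − 0.15) / 3.6767 = -0.5100 / 3.6767 = -0.1387

-0.14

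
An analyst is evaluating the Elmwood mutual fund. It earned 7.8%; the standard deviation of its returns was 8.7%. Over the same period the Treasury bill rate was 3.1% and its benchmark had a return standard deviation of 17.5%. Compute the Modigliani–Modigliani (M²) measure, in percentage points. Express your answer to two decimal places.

12.55

Sharpe = (Rp − Rf) / σp = (7.8% − 3.1%) / 8.7% = 0.5402
M² = Rf + Sharpe × σm = 3.1% + 0.5402 × 17.5% = 12.5535%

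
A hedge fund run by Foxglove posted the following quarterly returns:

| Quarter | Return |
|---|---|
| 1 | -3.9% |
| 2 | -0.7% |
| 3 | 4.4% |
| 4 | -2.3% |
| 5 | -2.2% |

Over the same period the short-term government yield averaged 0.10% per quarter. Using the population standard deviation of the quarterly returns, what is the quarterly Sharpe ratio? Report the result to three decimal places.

r̄ = (-3.9 − 0.7 + 4.4 − 2.3 − 2.2) / 5 = -0.9400%
Σ(r − r̄)² = (-3.9 − (-0.9400))² + (-0.7 − (-0.9400))² + … = 40.7720
σ = √[40.7720 / 5] = 2.8556%
Sharpe = (r̄ − rf) / σ = (-0.9400 − 0.1) / 2.8556 = -1.0400 / 2.8556 = -0.3642

-0.364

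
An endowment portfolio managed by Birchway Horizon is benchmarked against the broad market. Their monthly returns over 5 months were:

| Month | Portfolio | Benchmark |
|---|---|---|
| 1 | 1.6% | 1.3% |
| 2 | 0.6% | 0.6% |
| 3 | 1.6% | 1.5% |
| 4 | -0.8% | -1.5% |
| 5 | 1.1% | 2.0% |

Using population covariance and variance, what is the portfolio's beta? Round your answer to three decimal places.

r̄p = 0.8200%,  r̄m = 0.7800%
Cov = Σ(rp − r̄p)(rm − r̄m) / 5 = 1.0084
Var(rm) = Σ(rm − r̄m)² / 5 = 1.5016
β = Cov / Var = 1.0084 / 1.5016 = 0.6716

0.672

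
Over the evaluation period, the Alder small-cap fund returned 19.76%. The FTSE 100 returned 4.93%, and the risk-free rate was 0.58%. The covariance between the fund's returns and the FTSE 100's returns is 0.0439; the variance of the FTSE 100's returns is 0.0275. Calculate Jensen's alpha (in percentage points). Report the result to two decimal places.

12.24

β = Cov / Var = 0.0439 / 0.0275 = 1.5964
E[R] = Rf + β(Rm − Rf) = 0.58% + 1.5964 × (4.93% − 0.58%) = 7.5243%
α = Rp − E[R] = 19.76% − 7.5243% = 12.2357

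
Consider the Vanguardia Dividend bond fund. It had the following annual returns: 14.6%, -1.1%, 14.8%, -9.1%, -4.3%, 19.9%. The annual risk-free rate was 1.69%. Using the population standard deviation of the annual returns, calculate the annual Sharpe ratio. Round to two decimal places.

0.37

Mean return r̄ = 34.80 / 6 = 5.8000%
Σ(r − r̄)² = (14.6 − 5.8000)² + (-1.1 − 5.8000)² + … = 728.8800
σ = √[728.8800 / 6] = 11.0218%
Sharpe = (r̄ − rf) / σ = (5.8000 − 1.69) / 11.0218 = 4.1100 / 11.0218 = 0.3729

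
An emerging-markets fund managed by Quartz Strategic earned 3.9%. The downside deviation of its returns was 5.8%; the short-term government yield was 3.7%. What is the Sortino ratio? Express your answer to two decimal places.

Sortino = (Rp − Rf) / σd = (3.9% − 3.7%) / 5.8% = 0.20% / 5.8% = 0.0345

0.03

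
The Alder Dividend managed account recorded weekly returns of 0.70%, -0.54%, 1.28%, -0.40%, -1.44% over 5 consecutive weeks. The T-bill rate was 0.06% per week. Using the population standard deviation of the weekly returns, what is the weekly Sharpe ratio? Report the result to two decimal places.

μ = (0.7 − 0.54 + 1.28 − 0.4 − 1.44) / 5 = -0.0800%
Population std dev = √[4.6216 / 5] = 0.9614%
Sharpe = (μ − rf) / σ = (-0.0800 − 0.06) / 0.9614 = -0.1400 / 0.9614 = -0.1456

-0.15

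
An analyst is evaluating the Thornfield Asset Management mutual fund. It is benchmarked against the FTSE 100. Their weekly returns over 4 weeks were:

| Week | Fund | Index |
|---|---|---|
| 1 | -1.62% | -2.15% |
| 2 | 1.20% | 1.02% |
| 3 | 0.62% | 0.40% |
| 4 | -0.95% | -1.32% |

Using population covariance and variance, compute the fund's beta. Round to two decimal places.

0.89

r̄p = -0.1875%,  r̄m = -0.5125%
Cov = Σ(rp − r̄p)(rm − r̄m) / 4 = 1.4562
Var(rm) = Σ(rm − r̄m)² / 4 = 1.6287
β = Cov / Var = 1.4562 / 1.6287 = 0.8941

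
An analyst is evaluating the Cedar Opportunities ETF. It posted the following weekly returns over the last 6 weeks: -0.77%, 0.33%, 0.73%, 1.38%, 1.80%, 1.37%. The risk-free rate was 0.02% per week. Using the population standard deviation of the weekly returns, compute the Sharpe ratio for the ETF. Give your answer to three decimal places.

0.924

r̄ = (-0.77 + 0.33 + 0.73 + 1.38 + 1.8 + 1.37) / 6 = 4.840 / 6 = 0.8067%
Σ(r − r̄)² = (-0.77 − 0.8067)² + (0.33 − 0.8067)² + (0.73 − 0.8067)² + … = 4.3517
population σ = √(4.3517 / 6) = √0.7253 = 0.8516%
Sharpe = (r̄ − rf) / σ = (0.8067 − 0.02) / 0.8516 = 0.7867 / 0.8516 = 0.9238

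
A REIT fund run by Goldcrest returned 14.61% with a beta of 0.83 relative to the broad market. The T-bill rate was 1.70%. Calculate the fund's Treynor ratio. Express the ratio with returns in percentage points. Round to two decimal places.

Treynor = (Rp − Rf) / β = (14.61% − 1.70%) / 0.83 = 12.91 / 0.83 = 15.5542

15.55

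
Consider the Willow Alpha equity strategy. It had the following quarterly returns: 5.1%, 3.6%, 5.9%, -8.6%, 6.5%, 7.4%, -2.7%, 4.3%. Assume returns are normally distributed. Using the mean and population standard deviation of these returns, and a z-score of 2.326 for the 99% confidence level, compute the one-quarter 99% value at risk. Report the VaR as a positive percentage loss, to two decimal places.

r̄ = (5.1 + 3.6 + 5.9 − 8.6 + 6.5 + 7.4 − 2.7 + 4.3) / 8 = 21.50 / 8 = 2.6875%
Σ(r − r̄)² = (5.1 − 2.6875)² + (3.6 − 2.6875)² + … = 212.7488
population σ = √(212.7488 / 8) = √26.5936 = 5.1569%
VaR = −(r̄ − z·σ) = −(2.6875 − 2.326 × 5.1569) = −(-9.3074) = 9.3074%

9.31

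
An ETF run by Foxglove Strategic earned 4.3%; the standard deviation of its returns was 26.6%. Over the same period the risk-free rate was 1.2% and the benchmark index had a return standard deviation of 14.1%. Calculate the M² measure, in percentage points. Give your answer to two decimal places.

2.84

Sharpe = (Rp − Rf) / σp = (4.3% − 1.2%) / 26.6% = 0.1165
M² = Rf + Sharpe × σm = 1.2% + 0.1165 × 14.1% = 2.8427%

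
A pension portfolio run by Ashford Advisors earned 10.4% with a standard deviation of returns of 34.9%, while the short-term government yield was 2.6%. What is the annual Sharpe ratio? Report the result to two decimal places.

Sharpe = (Rp − Rf) / σp = (10.4% − 2.6%) / 34.9% = 7.80% / 34.9% = 0.2235

0.22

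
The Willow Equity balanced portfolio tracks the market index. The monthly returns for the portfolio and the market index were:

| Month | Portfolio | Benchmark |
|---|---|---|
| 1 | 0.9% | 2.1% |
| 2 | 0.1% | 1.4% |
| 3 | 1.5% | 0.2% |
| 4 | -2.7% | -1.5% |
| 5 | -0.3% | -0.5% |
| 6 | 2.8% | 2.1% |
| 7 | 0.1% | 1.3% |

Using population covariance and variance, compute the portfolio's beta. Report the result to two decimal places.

r̄p = 0.3429%,  r̄m = 0.7286%
Cov = Σ(rp − r̄p)(rm − r̄m) / 7 = 1.5416
Var(rm) = Σ(rm − r̄m)² / 7 = 1.6135
β = Cov / Var = 1.5416 / 1.6135 = 0.9554

0.96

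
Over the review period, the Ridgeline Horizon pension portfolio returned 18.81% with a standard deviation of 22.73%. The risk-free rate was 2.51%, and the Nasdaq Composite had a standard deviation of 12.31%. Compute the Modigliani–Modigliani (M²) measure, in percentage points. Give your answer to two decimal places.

Sharpe = (Rp − Rf) / σp = (18.81% − 2.51%) / 22.73% = 0.7171
M² = Rf + Sharpe × σm = 2.51% + 0.7171 × 12.31% = 11.3375%

11.34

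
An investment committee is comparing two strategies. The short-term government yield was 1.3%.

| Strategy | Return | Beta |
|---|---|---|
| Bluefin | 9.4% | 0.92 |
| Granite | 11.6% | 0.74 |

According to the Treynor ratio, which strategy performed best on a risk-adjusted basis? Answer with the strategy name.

Bluefin: Treynor = (9.4% − 1.3%) / 0.92 = 8.804
Granite: Treynor = (11.6% − 1.3%) / 0.74 = 13.919
Highest: Granite (13.919).

Granite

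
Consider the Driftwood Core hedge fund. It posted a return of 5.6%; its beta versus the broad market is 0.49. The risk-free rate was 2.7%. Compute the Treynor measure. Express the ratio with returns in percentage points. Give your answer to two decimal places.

5.92

Treynor = (Rp − Rf) / β = (5.6% − 2.7%) / 0.49 = 2.90 / 0.49 = 5.9184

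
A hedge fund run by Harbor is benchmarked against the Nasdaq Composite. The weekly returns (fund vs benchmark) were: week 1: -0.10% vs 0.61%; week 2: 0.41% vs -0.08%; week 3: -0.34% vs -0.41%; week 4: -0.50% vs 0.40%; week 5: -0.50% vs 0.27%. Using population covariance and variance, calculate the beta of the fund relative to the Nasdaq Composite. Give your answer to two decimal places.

-0.19

r̄p = -0.2060%,  r̄m = 0.1580%
Cov = Σ(rp − r̄p)(rm − r̄m) / 5 = -0.0253
Var(rm) = Σ(rm − r̄m)² / 5 = 0.1309
β = Cov / Var = -0.0253 / 0.1309 = -0.1933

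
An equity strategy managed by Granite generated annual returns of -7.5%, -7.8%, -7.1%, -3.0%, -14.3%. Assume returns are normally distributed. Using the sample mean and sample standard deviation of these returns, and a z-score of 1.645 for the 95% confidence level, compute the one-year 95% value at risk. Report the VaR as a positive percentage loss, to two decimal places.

14.61

r̄ = (-7.5 − 7.8 − 7.1 − 3 − 14.3) / 5 = -7.9400%
Σ(r − r̄)² = (-7.5 − (-7.9400))² + (-7.8 − (-7.9400))² + (-7.1 − (-7.9400))² + … = 65.7720
sample σ = √(65.7720 / 4) = √16.4430 = 4.0550%
VaR = −(r̄ − z·σ) = −(-7.9400 − 1.645 × 4.0550) = −(-14.6105) = 14.6105%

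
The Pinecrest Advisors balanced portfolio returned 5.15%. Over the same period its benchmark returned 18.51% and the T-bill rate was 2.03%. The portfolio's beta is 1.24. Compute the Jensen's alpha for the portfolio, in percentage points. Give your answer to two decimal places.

CAPM expected return = Rf + β(Rm − Rf) = 2.03% + 1.24 × (18.51% − 2.03%) = 2.03 + 1.24 × 16.48 = 22.4652%
Jensen's α = Rp − E[R] = 5.15% − 22.4652% = -17.3152

-17.32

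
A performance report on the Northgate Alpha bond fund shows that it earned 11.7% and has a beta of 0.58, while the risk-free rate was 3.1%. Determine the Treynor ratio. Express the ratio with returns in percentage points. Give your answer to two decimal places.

14.83

Treynor = (Rp − Rf) / β = (11.7% − 3.1%) / 0.58 = 8.60 / 0.58 = 14.8276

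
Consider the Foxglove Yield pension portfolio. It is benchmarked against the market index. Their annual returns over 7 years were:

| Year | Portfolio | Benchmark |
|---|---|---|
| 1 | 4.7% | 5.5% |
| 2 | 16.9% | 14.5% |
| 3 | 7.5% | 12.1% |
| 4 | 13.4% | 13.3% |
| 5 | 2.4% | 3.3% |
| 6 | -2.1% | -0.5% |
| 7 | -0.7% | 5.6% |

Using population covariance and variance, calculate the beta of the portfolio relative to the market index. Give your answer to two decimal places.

r̄p = 6.0143%,  r̄m = 7.6857%
Cov = Σ(rp − r̄p)(rm − r̄m) / 7 = 31.6216
Var(rm) = Σ(rm − r̄m)² / 7 = 27.5441
β = Cov / Var = 31.6216 / 27.5441 = 1.1480

1.15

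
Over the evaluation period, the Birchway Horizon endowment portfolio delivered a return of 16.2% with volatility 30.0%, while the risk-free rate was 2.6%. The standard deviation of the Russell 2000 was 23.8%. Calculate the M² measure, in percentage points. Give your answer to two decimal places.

Sharpe = (Rp − Rf) / σp = (16.2% − 2.6%) / 30.0% = 0.4533
M² = Rf + Sharpe × σm = 2.6% + 0.4533 × 23.8% = 13.3885%

13.39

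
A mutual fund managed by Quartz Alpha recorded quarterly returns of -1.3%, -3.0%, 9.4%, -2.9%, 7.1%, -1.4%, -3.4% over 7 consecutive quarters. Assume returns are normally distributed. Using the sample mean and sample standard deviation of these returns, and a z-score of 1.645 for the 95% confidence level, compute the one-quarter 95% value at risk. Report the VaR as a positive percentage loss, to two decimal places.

8.07

Mean return r̄ = 4.50 / 7 = 0.6429%
Σ(r − r̄)² = (-1.3 − 0.6429)² + (-3 − 0.6429)² + (9.4 − 0.6429)² + … = 168.4971
sample σ = √(168.4971 / 6) = √28.0829 = 5.2993%
VaR = −(r̄ − z·σ) = −(0.6429 − 1.645 × 5.2993) = −(-8.0744) = 8.0744%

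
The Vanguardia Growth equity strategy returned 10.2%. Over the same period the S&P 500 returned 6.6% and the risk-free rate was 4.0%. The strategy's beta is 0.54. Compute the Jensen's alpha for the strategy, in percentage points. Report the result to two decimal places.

4.80

CAPM expected return = Rf + β(Rm − Rf) = 4.0% + 0.54 × (6.6% − 4.0%) = 4 + 0.54 × 2.60 = 5.4040%
Jensen's α = Rp − E[R] = 10.2% − 5.4040% = 4.7960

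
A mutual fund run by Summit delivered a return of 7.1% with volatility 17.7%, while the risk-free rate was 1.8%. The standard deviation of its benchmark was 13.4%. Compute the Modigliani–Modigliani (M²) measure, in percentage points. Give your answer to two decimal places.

5.81

Sharpe = (Rp − Rf) / σp = (7.1% − 1.8%) / 17.7% = 0.2994
M² = Rf + Sharpe × σm = 1.8% + 0.2994 × 13.4% = 5.8120%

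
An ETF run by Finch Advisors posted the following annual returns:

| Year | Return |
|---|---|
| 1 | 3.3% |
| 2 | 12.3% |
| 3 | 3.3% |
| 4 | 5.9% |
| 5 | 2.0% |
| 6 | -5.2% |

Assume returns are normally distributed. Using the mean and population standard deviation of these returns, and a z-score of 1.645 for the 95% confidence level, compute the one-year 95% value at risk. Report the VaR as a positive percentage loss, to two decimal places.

Mean return μ = 21.60 / 6 = 3.6000%
Σ(r − μ)² = (3.3 − 3.6000)² + (12.3 − 3.6000)² + … = 161.1600
σ = √[161.1600 / 6] = 5.1827%
VaR = −(μ − z·σ) = −(3.6000 − 1.645 × 5.1827) = −(-4.9255) = 4.9255%

4.93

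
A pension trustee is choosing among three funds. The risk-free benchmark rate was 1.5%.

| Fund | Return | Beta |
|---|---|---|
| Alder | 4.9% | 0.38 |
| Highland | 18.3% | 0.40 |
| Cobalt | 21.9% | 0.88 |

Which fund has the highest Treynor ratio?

Highland

Alder: Treynor = (4.9% − 1.5%) / 0.38 = 8.947
Highland: Treynor = (18.3% − 1.5%) / 0.40 = 42.000
Cobalt: Treynor = (21.9% − 1.5%) / 0.88 = 23.182
Highest: Highland (42.000).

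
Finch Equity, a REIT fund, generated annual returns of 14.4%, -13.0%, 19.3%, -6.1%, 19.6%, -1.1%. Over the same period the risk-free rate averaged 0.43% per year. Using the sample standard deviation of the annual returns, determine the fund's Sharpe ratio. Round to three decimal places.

0.362

r̄ = (14.4 − 13 + 19.3 − 6.1 + 19.6 − 1.1) / 6 = 33.10 / 6 = 5.5167%
Sample σ = √[Σ(r − r̄)² / 5] = √[988.8283 / 5] = √197.7657 = 14.0629%
Sharpe = (r̄ − rf) / σ = (5.5167 − 0.43) / 14.0629 = 5.0867 / 14.0629 = 0.3617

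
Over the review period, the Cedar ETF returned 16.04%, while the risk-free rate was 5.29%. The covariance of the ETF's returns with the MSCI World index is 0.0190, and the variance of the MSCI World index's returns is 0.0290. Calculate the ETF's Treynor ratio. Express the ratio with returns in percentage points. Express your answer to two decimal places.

16.41

β = Cov / Var = 0.0190 / 0.0290 = 0.6552
Treynor = (Rp − Rf) / β = (16.04% − 5.29%) / 0.6552 = 10.75 / 0.6552 = 16.4072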